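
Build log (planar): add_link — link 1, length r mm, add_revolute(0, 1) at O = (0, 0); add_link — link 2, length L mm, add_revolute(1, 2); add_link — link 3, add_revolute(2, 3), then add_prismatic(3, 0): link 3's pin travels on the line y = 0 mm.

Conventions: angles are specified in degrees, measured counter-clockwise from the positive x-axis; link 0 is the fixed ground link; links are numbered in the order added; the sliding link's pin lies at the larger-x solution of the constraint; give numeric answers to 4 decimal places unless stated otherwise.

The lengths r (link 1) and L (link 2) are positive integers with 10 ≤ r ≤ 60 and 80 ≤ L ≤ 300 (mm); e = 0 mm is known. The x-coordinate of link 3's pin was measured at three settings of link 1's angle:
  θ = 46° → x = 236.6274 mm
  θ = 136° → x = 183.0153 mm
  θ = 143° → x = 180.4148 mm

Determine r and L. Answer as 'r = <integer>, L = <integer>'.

constraint per measurement: (x − r cos θ)² + (r sin θ − e)² = L²
subtracting the θ₁ and θ₂ equations cancels the r² and L² terms:
r = (x₁² − x₂²) / (2[(x₁cos θ₁ + e sin θ₁) − (x₂cos θ₂ + e sin θ₂)]) = 38.0000 → r = 38
L² = (x₁ − r cos θ₁)² + (r sin θ₁ − e)² = 44944.0109 → L = 212.0000 → L = 212
check at θ₃=143°: x = 180.4148 (printed 180.4148) ✓

r = 38, L = 212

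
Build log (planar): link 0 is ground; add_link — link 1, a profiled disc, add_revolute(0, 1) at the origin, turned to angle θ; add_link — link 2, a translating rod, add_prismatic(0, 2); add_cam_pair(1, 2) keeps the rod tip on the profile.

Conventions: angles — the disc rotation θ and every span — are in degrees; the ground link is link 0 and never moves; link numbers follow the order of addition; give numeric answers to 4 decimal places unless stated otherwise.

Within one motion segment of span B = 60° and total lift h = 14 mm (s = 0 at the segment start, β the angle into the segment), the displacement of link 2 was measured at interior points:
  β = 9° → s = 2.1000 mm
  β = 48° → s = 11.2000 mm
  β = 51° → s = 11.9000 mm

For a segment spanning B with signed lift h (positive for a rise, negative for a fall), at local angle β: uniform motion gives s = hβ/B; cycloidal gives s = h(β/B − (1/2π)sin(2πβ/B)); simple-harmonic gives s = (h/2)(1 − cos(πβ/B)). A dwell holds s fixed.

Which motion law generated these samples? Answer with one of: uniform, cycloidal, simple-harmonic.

candidates at β/B = r: uniform s = h·r (linear in β); cycloidal s = h·(r − sin(2πr)/(2π)); simple-harmonic s = (h/2)(1 − cos(πr))
β=9°: printed 2.1000 | uniform 2.1000, cycloidal 0.2974, simple-harmonic 0.7630
β=48°: printed 11.2000 | uniform 11.2000, cycloidal 13.3191, simple-harmonic 12.6631
β=51°: printed 11.9000 | uniform 11.9000, cycloidal 13.7026, simple-harmonic 13.2370
only one law matches every sample → uniform

uniform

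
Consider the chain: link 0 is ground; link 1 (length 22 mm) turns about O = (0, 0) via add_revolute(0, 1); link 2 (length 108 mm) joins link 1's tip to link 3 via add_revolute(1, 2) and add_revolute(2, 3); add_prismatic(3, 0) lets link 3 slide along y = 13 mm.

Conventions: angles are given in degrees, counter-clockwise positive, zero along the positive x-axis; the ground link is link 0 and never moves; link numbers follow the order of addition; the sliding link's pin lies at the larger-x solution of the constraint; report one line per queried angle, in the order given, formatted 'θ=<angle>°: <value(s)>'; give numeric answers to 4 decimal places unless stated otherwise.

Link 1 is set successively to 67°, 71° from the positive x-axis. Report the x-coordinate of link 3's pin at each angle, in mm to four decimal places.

geometry: r = 22 mm, L = 108 mm, e = 13 mm
θ=67°: crank pin P = (r cos θ, r sin θ) = (8.596085, 20.251107)
θ=67°: h = r sin θ − e = 20.251107 − 13 = 7.251107
θ=67°: x = r cos θ + √(L² − h²) = 8.596085 + 107.756306 = 116.352391
θ=71°: crank pin P = (r cos θ, r sin θ) = (7.162499, 20.801409)
θ=71°: h = r sin θ − e = 20.801409 − 13 = 7.801409
θ=71°: x = r cos θ + √(L² − h²) = 7.162499 + 107.717863 = 114.880362

θ=67°: 116.3524
θ=71°: 114.8804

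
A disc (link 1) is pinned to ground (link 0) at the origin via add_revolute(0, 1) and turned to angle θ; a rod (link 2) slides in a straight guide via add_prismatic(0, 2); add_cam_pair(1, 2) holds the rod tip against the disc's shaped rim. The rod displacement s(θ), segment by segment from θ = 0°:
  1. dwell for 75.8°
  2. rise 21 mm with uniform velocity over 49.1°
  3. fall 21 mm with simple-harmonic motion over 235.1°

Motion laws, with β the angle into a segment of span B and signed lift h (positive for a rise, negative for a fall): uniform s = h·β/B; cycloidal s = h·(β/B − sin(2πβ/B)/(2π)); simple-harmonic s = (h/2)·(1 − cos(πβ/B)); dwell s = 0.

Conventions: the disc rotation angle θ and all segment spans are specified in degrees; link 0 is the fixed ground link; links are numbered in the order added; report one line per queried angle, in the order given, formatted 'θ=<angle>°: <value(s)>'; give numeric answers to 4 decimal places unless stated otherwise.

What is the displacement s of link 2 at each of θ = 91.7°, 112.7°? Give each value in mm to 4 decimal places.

segment 1 (0° to 75.8°, dwell): s unchanged at 0.0000
θ = 91.7° falls in segment 2 (75.8° to 124.9°, uniform, h = 21): β = 91.7 − 75.8 = 15.9°, B = 49.1°; Δs = 21·15.9/49.1 = 6.8004; s = 0.0000 + 6.8004 = 6.8004
θ = 112.7° falls in segment 2 (75.8° to 124.9°, uniform, h = 21): β = 112.7 − 75.8 = 36.9°, B = 49.1°; Δs = 21·36.9/49.1 = 15.7821; s = 0.0000 + 15.7821 = 15.7821

θ=91.7°: 6.8004
θ=112.7°: 15.7821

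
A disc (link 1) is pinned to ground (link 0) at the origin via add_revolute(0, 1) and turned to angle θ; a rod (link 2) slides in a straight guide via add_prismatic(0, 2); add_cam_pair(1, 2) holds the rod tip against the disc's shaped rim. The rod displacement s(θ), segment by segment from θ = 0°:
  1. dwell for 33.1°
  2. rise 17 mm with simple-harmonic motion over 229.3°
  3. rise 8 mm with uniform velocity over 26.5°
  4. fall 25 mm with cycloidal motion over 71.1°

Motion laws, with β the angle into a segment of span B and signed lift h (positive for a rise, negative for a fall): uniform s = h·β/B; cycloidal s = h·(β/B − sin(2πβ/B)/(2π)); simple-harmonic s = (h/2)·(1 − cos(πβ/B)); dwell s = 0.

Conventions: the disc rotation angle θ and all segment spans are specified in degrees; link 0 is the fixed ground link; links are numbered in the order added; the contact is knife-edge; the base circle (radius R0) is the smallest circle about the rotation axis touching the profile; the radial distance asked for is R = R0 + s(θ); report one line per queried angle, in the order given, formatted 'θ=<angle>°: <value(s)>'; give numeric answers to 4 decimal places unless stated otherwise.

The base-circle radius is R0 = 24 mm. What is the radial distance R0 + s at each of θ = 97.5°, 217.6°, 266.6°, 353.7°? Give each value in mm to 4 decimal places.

segment 1 (0° to 33.1°, dwell): s unchanged at 0.0000
θ = 97.5° falls in segment 2 (33.1° to 262.4°, simple-harmonic, h = 17): β = 97.5 − 33.1 = 64.4°, B = 229.3°; Δs = 17/2·(1 − cos(π·0.2809)) = 3.0995; s = 0.0000 + 3.0995 = 3.0995
θ = 217.6° falls in segment 2 (33.1° to 262.4°, simple-harmonic, h = 17): β = 217.6 − 33.1 = 184.5°, B = 229.3°; Δs = 17/2·(1 − cos(π·0.8046)) = 15.4485; s = 0.0000 + 15.4485 = 15.4485
segment 2 (33.1° to 262.4°, simple-harmonic, h = 17) is passed completely: s = 0.0000 + (17) = 17.0000
θ = 266.6° falls in segment 3 (262.4° to 288.9°, uniform, h = 8): β = 266.6 − 262.4 = 4.2°, B = 26.5°; Δs = 8·4.2/26.5 = 1.2679; s = 17.0000 + 1.2679 = 18.2679
segment 3 (262.4° to 288.9°, uniform, h = 8) is passed completely: s = 17.0000 + (8) = 25.0000
θ = 353.7° falls in segment 4 (288.9° to 360°, cycloidal, h = -25): β = 353.7 − 288.9 = 64.8°, B = 71.1°; Δs = -25·(0.9114 − sin(2π·0.9114)/(2π)) = -24.8873; s = 25.0000 − 24.8873 = 0.1127
θ=97.5°: R = R0 + s = 24 + 3.0995 = 27.0995
θ=217.6°: R = R0 + s = 24 + 15.4485 = 39.4485
θ=266.6°: R = R0 + s = 24 + 18.2679 = 42.2679
θ=353.7°: R = R0 + s = 24 + 0.1127 = 24.1127

θ=97.5°: 27.0995
θ=217.6°: 39.4485
θ=266.6°: 42.2679
θ=353.7°: 24.1127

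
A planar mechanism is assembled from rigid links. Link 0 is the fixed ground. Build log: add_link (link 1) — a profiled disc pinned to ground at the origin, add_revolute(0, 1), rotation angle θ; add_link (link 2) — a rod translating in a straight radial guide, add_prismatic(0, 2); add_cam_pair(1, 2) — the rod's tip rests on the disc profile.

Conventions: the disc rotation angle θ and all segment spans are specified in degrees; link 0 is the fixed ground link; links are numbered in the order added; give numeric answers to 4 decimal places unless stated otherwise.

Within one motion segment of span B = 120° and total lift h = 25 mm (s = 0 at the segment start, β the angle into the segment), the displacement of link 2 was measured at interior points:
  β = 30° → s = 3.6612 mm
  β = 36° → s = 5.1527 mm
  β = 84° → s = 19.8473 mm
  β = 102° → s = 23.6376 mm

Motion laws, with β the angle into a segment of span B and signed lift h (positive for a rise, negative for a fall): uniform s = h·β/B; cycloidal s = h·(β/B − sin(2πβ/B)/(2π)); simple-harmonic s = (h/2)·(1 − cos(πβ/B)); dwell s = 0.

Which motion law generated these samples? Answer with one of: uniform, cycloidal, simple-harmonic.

candidates at β/B = r: uniform s = h·r (linear in β); cycloidal s = h·(r − sin(2πr)/(2π)); simple-harmonic s = (h/2)(1 − cos(πr))
β=30°: printed 3.6612 | uniform 6.2500, cycloidal 2.2711, simple-harmonic 3.6612
β=36°: printed 5.1527 | uniform 7.5000, cycloidal 3.7159, simple-harmonic 5.1527
β=84°: printed 19.8473 | uniform 17.5000, cycloidal 21.2841, simple-harmonic 19.8473
β=102°: printed 23.6376 | uniform 21.2500, cycloidal 24.4690, simple-harmonic 23.6376
only one law matches every sample → simple-harmonic

simple-harmonic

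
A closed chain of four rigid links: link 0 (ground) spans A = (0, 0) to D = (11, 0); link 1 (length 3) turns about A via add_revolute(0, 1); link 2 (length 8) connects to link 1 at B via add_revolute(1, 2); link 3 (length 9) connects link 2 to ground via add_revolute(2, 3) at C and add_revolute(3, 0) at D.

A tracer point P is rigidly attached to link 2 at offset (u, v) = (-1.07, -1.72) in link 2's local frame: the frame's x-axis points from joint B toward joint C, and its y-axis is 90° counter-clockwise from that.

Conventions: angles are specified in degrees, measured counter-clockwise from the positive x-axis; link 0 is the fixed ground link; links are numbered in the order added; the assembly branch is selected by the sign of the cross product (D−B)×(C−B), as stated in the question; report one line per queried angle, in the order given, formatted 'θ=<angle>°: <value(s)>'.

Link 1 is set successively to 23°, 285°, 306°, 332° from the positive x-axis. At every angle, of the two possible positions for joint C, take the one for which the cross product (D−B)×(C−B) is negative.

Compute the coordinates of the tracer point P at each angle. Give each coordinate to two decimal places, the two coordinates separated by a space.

A=(0,0), D=(11.00,0)
θ=23°: B = A + 3.00·(cos23°, sin23°) = (2.7615, 1.1722)
θ=23°: |BD| = 8.3215
θ=23°: circle(B,8.00) ∩ circle(D,9.00): a=3.1393, h=7.3583
θ=23°:   candidates: C₊=(6.9060,8.0149) cross=61.232; C₋=(4.8330,-6.5550) cross=-61.232
θ=23°:   branch - wants cross < 0 → take C=(4.8330,-6.5550) (cross=-61.232)
θ=23°: ex = (C−B)/|BC| = (0.2589,-0.9659); ey = (0.9659,0.2589)
θ=23°: P = B + -1.07·ex + -1.72·ey = (0.8231,1.7603)
θ=285°: B = A + 3.00·(cos285°, sin285°) = (0.7765, -2.8978)
θ=285°: |BD| = 10.6263
θ=285°: circle(B,8.00) ∩ circle(D,9.00): a=4.5132, h=6.6054
θ=285°:   candidates: C₊=(3.3174,4.6880) cross=70.190; C₋=(6.9199,-8.0220) cross=-70.190
θ=285°:   branch - wants cross < 0 → take C=(6.9199,-8.0220) (cross=-70.190)
θ=285°: ex = (C−B)/|BC| = (0.7679,-0.6405); ey = (0.6405,0.7679)
θ=285°: P = B + -1.07·ex + -1.72·ey = (-1.1469,-3.5333)
θ=306°: B = A + 3.00·(cos306°, sin306°) = (1.7634, -2.4271)
θ=306°: |BD| = 9.5502
θ=306°: circle(B,8.00) ∩ circle(D,9.00): a=3.8851, h=6.9933
θ=306°:   candidates: C₊=(3.7436,5.3240) cross=66.787; C₋=(7.2981,-8.2034) cross=-66.787
θ=306°:   branch - wants cross < 0 → take C=(7.2981,-8.2034) (cross=-66.787)
θ=306°: ex = (C−B)/|BC| = (0.6918,-0.7220); ey = (0.7220,0.6918)
θ=306°: P = B + -1.07·ex + -1.72·ey = (-0.2188,-2.8444)
θ=332°: B = A + 3.00·(cos332°, sin332°) = (2.6488, -1.4084)
θ=332°: |BD| = 8.4691
θ=332°: circle(B,8.00) ∩ circle(D,9.00): a=3.2309, h=7.3186
θ=332°:   candidates: C₊=(4.6177,6.3455) cross=61.982; C₋=(7.0518,-8.0878) cross=-61.982
θ=332°:   branch - wants cross < 0 → take C=(7.0518,-8.0878) (cross=-61.982)
θ=332°: ex = (C−B)/|BC| = (0.5504,-0.8349); ey = (0.8349,0.5504)
θ=332°: P = B + -1.07·ex + -1.72·ey = (0.6239,-1.4617)

θ=23°: 0.82 1.76
θ=285°: -1.15 -3.53
θ=306°: -0.22 -2.84
θ=332°: 0.62 -1.46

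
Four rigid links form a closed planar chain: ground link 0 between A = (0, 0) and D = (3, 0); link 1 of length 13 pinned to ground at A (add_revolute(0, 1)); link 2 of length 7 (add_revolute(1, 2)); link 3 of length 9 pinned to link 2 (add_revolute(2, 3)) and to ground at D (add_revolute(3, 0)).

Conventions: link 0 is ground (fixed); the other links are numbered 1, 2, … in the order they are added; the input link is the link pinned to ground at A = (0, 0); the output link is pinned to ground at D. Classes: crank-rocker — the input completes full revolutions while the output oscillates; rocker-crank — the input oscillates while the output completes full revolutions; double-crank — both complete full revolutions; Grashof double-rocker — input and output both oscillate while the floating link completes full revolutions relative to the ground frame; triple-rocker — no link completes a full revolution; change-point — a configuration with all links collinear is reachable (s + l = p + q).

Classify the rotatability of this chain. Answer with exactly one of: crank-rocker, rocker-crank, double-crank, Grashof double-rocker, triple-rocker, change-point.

lengths: ground=3, input=13, coupler=7, output=9
sorted: s=3 (shortest), l=13 (longest), p+q=16
s + l = 16 vs p + q = 16
s + l = p + q → change-point (collinear configuration reachable)

change-point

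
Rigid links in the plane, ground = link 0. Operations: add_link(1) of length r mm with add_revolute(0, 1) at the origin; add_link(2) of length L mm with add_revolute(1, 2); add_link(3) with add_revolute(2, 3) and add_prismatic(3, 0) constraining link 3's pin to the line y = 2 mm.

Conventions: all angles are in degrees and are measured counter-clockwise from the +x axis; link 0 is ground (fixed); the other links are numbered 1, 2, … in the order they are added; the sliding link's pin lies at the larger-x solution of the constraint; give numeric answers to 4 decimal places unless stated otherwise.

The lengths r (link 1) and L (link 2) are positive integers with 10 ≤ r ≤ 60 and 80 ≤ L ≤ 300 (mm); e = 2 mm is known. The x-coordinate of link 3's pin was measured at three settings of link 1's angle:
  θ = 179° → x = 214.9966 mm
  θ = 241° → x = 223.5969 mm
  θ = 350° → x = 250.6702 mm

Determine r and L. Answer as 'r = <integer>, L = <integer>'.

constraint per measurement: (x − r cos θ)² + (r sin θ − e)² = L²
subtracting the θ₁ and θ₂ equations cancels the r² and L² terms:
r = (x₁² − x₂²) / (2[(x₁cos θ₁ + e sin θ₁) − (x₂cos θ₂ + e sin θ₂)]) = 18.0002 → r = 18
L² = (x₁ − r cos θ₁)² + (r sin θ₁ − e)² = 54288.9802 → L = 233.0000 → L = 233
check at θ₃=350°: x = 250.6702 (printed 250.6702) ✓

r = 18, L = 233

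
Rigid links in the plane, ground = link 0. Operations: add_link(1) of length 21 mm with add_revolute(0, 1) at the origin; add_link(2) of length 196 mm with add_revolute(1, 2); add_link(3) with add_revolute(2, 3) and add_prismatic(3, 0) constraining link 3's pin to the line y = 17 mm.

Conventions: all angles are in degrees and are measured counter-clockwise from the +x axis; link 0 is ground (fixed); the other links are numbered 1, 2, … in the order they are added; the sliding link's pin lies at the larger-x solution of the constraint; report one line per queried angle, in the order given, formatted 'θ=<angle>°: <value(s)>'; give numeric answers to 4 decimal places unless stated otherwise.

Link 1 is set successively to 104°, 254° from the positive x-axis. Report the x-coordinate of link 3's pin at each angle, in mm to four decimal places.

geometry: r = 21 mm, L = 196 mm, e = 17 mm
θ=104°: crank pin P = (r cos θ, r sin θ) = (-5.080360, 20.376210)
θ=104°: h = r sin θ − e = 20.376210 − 17 = 3.376210
θ=104°: x = r cos θ + √(L² − h²) = -5.080360 + 195.970919 = 190.890559
θ=254°: crank pin P = (r cos θ, r sin θ) = (-5.788384, -20.186496)
θ=254°: h = r sin θ − e = -20.186496 − 17 = -37.186496
θ=254°: x = r cos θ + √(L² − h²) = -5.788384 + 192.440028 = 186.651644

θ=104°: 190.8906
θ=254°: 186.6516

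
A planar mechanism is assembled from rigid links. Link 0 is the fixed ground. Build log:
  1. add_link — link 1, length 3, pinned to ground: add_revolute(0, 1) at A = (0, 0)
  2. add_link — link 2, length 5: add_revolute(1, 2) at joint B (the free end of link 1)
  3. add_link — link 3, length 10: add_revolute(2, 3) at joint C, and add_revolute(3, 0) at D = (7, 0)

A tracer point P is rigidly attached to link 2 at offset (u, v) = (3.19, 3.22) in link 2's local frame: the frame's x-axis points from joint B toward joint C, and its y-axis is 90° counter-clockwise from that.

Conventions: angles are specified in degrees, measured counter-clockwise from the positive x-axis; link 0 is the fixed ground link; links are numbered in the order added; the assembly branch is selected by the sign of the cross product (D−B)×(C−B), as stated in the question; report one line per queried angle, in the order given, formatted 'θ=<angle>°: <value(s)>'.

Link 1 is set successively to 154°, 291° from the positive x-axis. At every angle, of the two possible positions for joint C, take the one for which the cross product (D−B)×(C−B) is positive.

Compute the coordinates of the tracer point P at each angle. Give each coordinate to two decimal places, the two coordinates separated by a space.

A=(0,0), D=(7.00,0)
θ=154°: B = A + 3.00·(cos154°, sin154°) = (-2.6964, 1.3151)
θ=154°: |BD| = 9.7852
θ=154°: circle(B,5.00) ∩ circle(D,10.00): a=1.0602, h=4.8863
θ=154°:   candidates: C₊=(-0.9890,6.0146) cross=47.813; C₋=(-2.3025,-3.6693) cross=-47.813
θ=154°:   branch + wants cross > 0 → take C=(-0.9890,6.0146) (cross=47.813)
θ=154°: ex = (C−B)/|BC| = (0.3415,0.9399); ey = (-0.9399,0.3415)
θ=154°: P = B + 3.19·ex + 3.22·ey = (-4.6336,5.4129)
θ=291°: B = A + 3.00·(cos291°, sin291°) = (1.0751, -2.8007)
θ=291°: |BD| = 6.5535
θ=291°: circle(B,5.00) ∩ circle(D,10.00): a=-2.4454, h=4.3612
θ=291°:   candidates: C₊=(-2.9995,0.0971) cross=28.581; C₋=(0.7281,-7.7887) cross=-28.581
θ=291°:   branch + wants cross > 0 → take C=(-2.9995,0.0971) (cross=28.581)
θ=291°: ex = (C−B)/|BC| = (-0.8149,0.5796); ey = (-0.5796,-0.8149)
θ=291°: P = B + 3.19·ex + 3.22·ey = (-3.3907,-3.5760)

θ=154°: -4.63 5.41
θ=291°: -3.39 -3.58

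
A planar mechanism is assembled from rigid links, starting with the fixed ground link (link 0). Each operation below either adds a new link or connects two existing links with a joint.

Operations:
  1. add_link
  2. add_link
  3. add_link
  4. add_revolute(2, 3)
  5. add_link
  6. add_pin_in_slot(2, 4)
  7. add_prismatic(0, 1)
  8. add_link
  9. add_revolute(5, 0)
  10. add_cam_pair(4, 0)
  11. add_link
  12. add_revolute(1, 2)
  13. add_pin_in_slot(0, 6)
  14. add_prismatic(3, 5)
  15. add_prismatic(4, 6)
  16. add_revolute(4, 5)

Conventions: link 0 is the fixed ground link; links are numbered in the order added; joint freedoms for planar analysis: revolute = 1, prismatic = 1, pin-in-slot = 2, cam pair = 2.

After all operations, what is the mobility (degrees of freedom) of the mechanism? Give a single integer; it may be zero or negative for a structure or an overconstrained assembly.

ground; <1,0,0>
#1 <2,0,0>
#2 <3,0,0>
#3 <4,0,0>
R:2↔3 J1 <4,1,0>
#4 <5,1,0>
PS:2↔4 J2 <5,1,1>
P:0↔1 J1 <5,2,1>
#5 <6,2,1>
R:5↔0 J1 <6,3,1>
C:4↔0 J2 <6,3,2>
#6 <7,3,2>
R:1↔2 J1 <7,4,2>
PS:0↔6 J2 <7,4,3>
P:3↔5 J1 <7,5,3>
P:4↔6 J1 <7,6,3>
R:4↔5 J1 <7,7,3>
3×6 − 2×7 − 1×3 = 1

M = 1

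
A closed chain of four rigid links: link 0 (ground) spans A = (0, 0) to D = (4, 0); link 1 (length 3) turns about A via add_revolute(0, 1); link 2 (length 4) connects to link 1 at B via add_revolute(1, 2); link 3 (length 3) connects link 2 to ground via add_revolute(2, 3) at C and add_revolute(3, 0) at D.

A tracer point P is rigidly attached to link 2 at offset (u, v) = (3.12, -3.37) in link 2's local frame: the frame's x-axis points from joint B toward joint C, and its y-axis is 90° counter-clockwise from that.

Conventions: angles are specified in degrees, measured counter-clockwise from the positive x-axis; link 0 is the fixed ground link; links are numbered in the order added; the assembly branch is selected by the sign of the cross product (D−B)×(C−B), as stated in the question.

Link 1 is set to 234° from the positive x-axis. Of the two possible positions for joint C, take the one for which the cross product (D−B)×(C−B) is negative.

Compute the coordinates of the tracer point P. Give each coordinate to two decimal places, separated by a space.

A=(0,0), D=(4.00,0)
B = A + 3.00·(cos234°, sin234°) = (-1.7634, -2.4271)
|BD| = 6.2535
circle(B,4.00) ∩ circle(D,3.00): a=3.6865, h=1.5524
  candidates: C₊=(1.0316,0.4344) cross=9.708; C₋=(2.2366,-2.4271) cross=-9.708
  branch - wants cross < 0 → take C=(2.2366,-2.4271) (cross=-9.708)
ex = (C−B)/|BC| = (1.0000,0.0000); ey = (-0.0000,1.0000)
P = B + 3.12·ex + -3.37·ey = (1.3566,-5.7971)

1.36 -5.80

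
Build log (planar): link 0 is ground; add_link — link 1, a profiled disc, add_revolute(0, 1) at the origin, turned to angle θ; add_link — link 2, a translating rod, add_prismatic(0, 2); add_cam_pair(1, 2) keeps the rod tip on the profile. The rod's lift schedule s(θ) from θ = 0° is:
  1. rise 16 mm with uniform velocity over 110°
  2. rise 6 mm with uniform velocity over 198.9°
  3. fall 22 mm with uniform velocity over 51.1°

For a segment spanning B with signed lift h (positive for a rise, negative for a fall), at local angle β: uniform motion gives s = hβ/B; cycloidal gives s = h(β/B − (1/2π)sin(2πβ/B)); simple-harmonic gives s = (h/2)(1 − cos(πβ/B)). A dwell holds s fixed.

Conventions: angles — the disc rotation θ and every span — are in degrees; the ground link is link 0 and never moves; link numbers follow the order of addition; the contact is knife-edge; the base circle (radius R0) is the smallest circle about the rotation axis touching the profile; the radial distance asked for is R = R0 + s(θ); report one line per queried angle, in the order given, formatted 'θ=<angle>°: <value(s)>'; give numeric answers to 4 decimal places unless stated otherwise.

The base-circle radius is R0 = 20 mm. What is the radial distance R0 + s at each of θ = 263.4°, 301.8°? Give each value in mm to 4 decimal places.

seg 1 [0°–110°] uniform, h=16: full span → s += 16 → s = 16.0000
seg 2 [110°–308.9°] uniform, h=6: θ=263.4° here. β=153.4, B=198.9. 6·153.4/198.9 = 4.6275 → s = 20.6275
seg 2 [110°–308.9°] uniform, h=6: θ=301.8° here. β=191.8, B=198.9. 6·191.8/198.9 = 5.7858 → s = 21.7858
θ=263.4°: R = R0 + s = 20 + 20.6275 = 40.6275
θ=301.8°: R = R0 + s = 20 + 21.7858 = 41.7858

θ=263.4°: 40.6275
θ=301.8°: 41.7858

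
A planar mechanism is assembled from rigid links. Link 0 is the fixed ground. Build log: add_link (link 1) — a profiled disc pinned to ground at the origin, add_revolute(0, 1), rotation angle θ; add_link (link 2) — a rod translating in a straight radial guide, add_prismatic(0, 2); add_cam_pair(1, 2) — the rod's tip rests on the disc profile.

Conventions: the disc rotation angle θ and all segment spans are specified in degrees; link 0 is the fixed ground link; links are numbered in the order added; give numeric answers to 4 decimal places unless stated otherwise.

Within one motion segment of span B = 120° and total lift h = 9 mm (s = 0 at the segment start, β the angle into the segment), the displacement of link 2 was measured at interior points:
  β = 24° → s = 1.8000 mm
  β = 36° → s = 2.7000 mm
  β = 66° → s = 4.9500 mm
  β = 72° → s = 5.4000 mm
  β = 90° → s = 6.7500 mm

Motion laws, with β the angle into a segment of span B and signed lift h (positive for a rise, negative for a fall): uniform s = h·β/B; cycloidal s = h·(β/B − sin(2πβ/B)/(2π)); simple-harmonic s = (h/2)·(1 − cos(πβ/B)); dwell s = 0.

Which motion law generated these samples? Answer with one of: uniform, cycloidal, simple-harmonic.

candidates at β/B = r: uniform s = h·r (linear in β); cycloidal s = h·(r − sin(2πr)/(2π)); simple-harmonic s = (h/2)(1 − cos(πr))
β=24°: printed 1.8000 | uniform 1.8000, cycloidal 0.4377, simple-harmonic 0.8594
β=36°: printed 2.7000 | uniform 2.7000, cycloidal 1.3377, simple-harmonic 1.8550
β=66°: printed 4.9500 | uniform 4.9500, cycloidal 5.3926, simple-harmonic 5.2040
β=72°: printed 5.4000 | uniform 5.4000, cycloidal 6.2419, simple-harmonic 5.8906
β=90°: printed 6.7500 | uniform 6.7500, cycloidal 8.1824, simple-harmonic 7.6820
only one law matches every sample → uniform

uniform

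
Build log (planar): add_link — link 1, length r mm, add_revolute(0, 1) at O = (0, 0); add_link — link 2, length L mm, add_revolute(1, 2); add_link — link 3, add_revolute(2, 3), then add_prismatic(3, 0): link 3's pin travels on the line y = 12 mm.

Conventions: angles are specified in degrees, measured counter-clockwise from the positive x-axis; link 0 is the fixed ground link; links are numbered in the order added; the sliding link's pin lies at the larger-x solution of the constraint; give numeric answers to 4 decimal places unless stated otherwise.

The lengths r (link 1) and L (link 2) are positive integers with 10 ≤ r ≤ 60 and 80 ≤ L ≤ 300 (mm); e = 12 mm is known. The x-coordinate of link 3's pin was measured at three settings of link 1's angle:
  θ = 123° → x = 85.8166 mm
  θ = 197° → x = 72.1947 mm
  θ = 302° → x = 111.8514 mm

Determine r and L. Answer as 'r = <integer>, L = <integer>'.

constraint per measurement: (x − r cos θ)² + (r sin θ − e)² = L²
subtracting the θ₁ and θ₂ equations cancels the r² and L² terms:
r = (x₁² − x₂²) / (2[(x₁cos θ₁ + e sin θ₁) − (x₂cos θ₂ + e sin θ₂)]) = 30.0000 → r = 30
L² = (x₁ − r cos θ₁)² + (r sin θ₁ − e)² = 10608.9902 → L = 103.0000 → L = 103
check at θ₃=302°: x = 111.8514 (printed 111.8514) ✓

r = 30, L = 103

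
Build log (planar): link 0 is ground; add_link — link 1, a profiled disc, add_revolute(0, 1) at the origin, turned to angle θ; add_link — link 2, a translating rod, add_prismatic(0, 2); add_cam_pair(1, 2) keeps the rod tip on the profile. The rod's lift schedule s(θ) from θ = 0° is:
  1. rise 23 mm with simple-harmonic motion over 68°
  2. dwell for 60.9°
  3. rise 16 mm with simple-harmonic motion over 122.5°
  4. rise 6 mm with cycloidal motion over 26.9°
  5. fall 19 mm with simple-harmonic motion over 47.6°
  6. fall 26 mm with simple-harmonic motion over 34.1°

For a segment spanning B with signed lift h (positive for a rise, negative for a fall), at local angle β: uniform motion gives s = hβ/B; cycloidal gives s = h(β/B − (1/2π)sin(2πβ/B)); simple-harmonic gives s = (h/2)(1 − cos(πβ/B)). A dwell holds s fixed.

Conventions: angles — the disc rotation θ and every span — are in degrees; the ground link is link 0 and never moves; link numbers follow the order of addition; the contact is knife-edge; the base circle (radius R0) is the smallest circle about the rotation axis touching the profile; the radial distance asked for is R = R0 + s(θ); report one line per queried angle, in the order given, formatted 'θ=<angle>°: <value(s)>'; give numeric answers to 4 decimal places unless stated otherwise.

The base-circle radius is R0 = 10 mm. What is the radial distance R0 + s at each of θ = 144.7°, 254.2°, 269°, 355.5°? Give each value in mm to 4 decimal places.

seg 1 [0°–68°] simple-harmonic, h=23: full span → s += 23 → s = 23.0000
seg 2 [68°–128.9°] dwell: s stays 23.0000
seg 3 [128.9°–251.4°] simple-harmonic, h=16: θ=144.7° here. β=15.8, B=122.5. 16/2·(1 − cos(π·0.1290)) = 0.6478 → s = 23.6478
seg 3 [128.9°–251.4°] simple-harmonic, h=16: full span → s += 16 → s = 39.0000
seg 4 [251.4°–278.3°] cycloidal, h=6: θ=254.2° here. β=2.8, B=26.9. 6·(0.1041 − sin(2π·0.1041)/(2π)) = 0.0436 → s = 39.0436
seg 4 [251.4°–278.3°] cycloidal, h=6: θ=269° here. β=17.6, B=26.9. 6·(0.6543 − sin(2π·0.6543)/(2π)) = 4.7130 → s = 43.7130
seg 4 [251.4°–278.3°] cycloidal, h=6: full span → s += 6 → s = 45.0000
seg 5 [278.3°–325.9°] simple-harmonic, h=-19: full span → s += -19 → s = 26.0000
seg 6 [325.9°–360°] simple-harmonic, h=-26: θ=355.5° here. β=29.6, B=34.1. -26/2·(1 − cos(π·0.8680)) = -24.8987 → s = 1.1013
θ=144.7°: R = R0 + s = 10 + 23.6478 = 33.6478
θ=254.2°: R = R0 + s = 10 + 39.0436 = 49.0436
θ=269°: R = R0 + s = 10 + 43.7130 = 53.7130
θ=355.5°: R = R0 + s = 10 + 1.1013 = 11.1013

θ=144.7°: 33.6478
θ=254.2°: 49.0436
θ=269°: 53.7130
θ=355.5°: 11.1013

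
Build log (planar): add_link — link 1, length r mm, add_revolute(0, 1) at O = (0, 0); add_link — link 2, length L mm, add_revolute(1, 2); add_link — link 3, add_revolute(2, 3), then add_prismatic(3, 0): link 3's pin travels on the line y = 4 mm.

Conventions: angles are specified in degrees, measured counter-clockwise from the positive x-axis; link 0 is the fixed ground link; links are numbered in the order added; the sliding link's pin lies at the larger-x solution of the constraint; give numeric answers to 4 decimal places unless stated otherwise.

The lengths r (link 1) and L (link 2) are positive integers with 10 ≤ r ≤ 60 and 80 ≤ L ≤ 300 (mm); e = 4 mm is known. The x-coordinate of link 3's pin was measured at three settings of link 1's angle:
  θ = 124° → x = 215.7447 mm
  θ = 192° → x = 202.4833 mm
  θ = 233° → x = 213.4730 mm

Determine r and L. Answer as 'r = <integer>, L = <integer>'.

constraint per measurement: (x − r cos θ)² + (r sin θ − e)² = L²
subtracting the θ₁ and θ₂ equations cancels the r² and L² terms:
r = (x₁² − x₂²) / (2[(x₁cos θ₁ + e sin θ₁) − (x₂cos θ₂ + e sin θ₂)]) = 33.9998 → r = 34
L² = (x₁ − r cos θ₁)² + (r sin θ₁ − e)² = 55695.9949 → L = 236.0000 → L = 236
check at θ₃=233°: x = 213.4730 (printed 213.4730) ✓

r = 34, L = 236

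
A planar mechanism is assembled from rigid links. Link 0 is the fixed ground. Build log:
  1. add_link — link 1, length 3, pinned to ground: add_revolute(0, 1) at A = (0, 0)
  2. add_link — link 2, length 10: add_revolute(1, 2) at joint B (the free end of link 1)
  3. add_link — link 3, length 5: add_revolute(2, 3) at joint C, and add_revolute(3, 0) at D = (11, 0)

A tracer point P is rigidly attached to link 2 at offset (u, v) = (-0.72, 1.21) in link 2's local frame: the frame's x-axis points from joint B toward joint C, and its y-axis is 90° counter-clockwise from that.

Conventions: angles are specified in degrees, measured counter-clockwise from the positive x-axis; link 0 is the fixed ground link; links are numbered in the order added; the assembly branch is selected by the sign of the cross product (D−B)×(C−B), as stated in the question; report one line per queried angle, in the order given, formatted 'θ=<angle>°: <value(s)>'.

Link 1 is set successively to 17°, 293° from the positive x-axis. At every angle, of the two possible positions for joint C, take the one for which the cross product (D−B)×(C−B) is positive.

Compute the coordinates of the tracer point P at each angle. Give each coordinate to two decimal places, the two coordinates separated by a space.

A=(0,0), D=(11.00,0)
θ=17°: B = A + 3.00·(cos17°, sin17°) = (2.8689, 0.8771)
θ=17°: |BD| = 8.1783
θ=17°: circle(B,10.00) ∩ circle(D,5.00): a=8.6745, h=4.9753
θ=17°:   candidates: C₊=(12.0269,4.8934) cross=40.689; C₋=(10.9597,-4.9998) cross=-40.689
θ=17°:   branch + wants cross > 0 → take C=(12.0269,4.8934) (cross=40.689)
θ=17°: ex = (C−B)/|BC| = (0.9158,0.4016); ey = (-0.4016,0.9158)
θ=17°: P = B + -0.72·ex + 1.21·ey = (1.7236,1.6961)
θ=293°: B = A + 3.00·(cos293°, sin293°) = (1.1722, -2.7615)
θ=293°: |BD| = 10.2084
θ=293°: circle(B,10.00) ∩ circle(D,5.00): a=8.7776, h=4.7909
θ=293°:   candidates: C₊=(8.3266,4.2253) cross=48.908; C₋=(10.9186,-4.9993) cross=-48.908
θ=293°:   branch + wants cross > 0 → take C=(8.3266,4.2253) (cross=48.908)
θ=293°: ex = (C−B)/|BC| = (0.7154,0.6987); ey = (-0.6987,0.7154)
θ=293°: P = B + -0.72·ex + 1.21·ey = (-0.1883,-2.3989)

θ=17°: 1.72 1.70
θ=293°: -0.19 -2.40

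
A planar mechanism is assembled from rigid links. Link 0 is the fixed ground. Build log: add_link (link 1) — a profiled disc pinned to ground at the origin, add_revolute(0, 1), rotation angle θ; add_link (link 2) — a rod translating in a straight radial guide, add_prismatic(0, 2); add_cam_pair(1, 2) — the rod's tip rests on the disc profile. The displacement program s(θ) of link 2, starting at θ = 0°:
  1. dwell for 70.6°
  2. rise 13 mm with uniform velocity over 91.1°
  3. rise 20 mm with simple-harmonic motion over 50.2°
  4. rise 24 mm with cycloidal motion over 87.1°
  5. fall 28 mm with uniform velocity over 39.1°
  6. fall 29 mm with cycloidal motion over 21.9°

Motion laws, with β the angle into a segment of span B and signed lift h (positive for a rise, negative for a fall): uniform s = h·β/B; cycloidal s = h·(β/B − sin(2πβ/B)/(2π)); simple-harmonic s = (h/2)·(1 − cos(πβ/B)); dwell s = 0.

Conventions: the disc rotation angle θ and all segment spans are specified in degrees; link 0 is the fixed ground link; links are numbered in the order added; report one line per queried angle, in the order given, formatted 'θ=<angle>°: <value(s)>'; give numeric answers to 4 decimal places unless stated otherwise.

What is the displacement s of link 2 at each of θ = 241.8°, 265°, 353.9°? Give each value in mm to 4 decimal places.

seg 1 [0°–70.6°] dwell: s stays 0.0000
seg 2 [70.6°–161.7°] uniform, h=13: full span → s += 13 → s = 13.0000
seg 3 [161.7°–211.9°] simple-harmonic, h=20: full span → s += 20 → s = 33.0000
seg 4 [211.9°–299°] cycloidal, h=24: θ=241.8° here. β=29.9, B=87.1. 24·(0.3433 − sin(2π·0.3433)/(2π)) = 5.0566 → s = 38.0566
seg 4 [211.9°–299°] cycloidal, h=24: θ=265° here. β=53.1, B=87.1. 24·(0.6096 − sin(2π·0.6096)/(2π)) = 17.0597 → s = 50.0597
seg 4 [211.9°–299°] cycloidal, h=24: full span → s += 24 → s = 57.0000
seg 5 [299°–338.1°] uniform, h=-28: full span → s += -28 → s = 29.0000
seg 6 [338.1°–360°] cycloidal, h=-29: θ=353.9° here. β=15.8, B=21.9. -29·(0.7215 − sin(2π·0.7215)/(2π)) = -25.4639 → s = 3.5361

θ=241.8°: 38.0566
θ=265°: 50.0597
θ=353.9°: 3.5361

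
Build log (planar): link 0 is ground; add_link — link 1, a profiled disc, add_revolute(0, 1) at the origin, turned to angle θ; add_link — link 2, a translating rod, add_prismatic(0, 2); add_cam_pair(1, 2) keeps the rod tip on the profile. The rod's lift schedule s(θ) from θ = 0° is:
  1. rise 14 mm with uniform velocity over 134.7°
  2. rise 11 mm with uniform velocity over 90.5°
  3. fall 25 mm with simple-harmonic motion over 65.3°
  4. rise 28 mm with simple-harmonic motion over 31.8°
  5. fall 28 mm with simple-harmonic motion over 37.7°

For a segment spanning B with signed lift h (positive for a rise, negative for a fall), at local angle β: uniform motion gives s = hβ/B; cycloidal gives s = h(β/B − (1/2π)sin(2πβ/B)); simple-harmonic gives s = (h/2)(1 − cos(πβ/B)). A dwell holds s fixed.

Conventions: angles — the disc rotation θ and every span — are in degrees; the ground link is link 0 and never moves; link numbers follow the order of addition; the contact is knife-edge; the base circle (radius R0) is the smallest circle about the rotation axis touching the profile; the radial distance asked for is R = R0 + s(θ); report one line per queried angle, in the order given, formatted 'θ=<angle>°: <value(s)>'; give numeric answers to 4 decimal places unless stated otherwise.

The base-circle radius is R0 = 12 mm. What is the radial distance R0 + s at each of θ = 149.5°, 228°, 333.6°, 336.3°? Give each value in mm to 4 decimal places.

seg 1 [0°–134.7°] uniform, h=14: full span → s += 14 → s = 14.0000
seg 2 [134.7°–225.2°] uniform, h=11: θ=149.5° here. β=14.8, B=90.5. 11·14.8/90.5 = 1.7989 → s = 15.7989
seg 2 [134.7°–225.2°] uniform, h=11: full span → s += 11 → s = 25.0000
seg 3 [225.2°–290.5°] simple-harmonic, h=-25: θ=228° here. β=2.8, B=65.3. -25/2·(1 − cos(π·0.0429)) = -0.1132 → s = 24.8868
seg 3 [225.2°–290.5°] simple-harmonic, h=-25: full span → s += -25 → s = 0.0000
seg 4 [290.5°–322.3°] simple-harmonic, h=28: full span → s += 28 → s = 28.0000
seg 5 [322.3°–360°] simple-harmonic, h=-28: θ=333.6° here. β=11.3, B=37.7. -28/2·(1 − cos(π·0.2997)) = -5.7616 → s = 22.2384
seg 5 [322.3°–360°] simple-harmonic, h=-28: θ=336.3° here. β=14, B=37.7. -28/2·(1 − cos(π·0.3714)) = -8.4946 → s = 19.5054
θ=149.5°: R = R0 + s = 12 + 15.7989 = 27.7989
θ=228°: R = R0 + s = 12 + 24.8868 = 36.8868
θ=333.6°: R = R0 + s = 12 + 22.2384 = 34.2384
θ=336.3°: R = R0 + s = 12 + 19.5054 = 31.5054

θ=149.5°: 27.7989
θ=228°: 36.8868
θ=333.6°: 34.2384
θ=336.3°: 31.5054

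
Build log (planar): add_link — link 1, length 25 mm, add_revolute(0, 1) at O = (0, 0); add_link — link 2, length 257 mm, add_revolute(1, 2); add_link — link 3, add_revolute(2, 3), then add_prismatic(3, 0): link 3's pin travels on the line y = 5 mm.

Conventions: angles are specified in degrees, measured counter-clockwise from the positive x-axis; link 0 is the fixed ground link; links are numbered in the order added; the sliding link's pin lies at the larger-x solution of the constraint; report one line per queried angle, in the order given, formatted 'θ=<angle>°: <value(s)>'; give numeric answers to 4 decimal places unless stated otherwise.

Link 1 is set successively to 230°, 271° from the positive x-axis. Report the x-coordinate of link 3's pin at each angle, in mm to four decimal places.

geometry: r = 25 mm, L = 257 mm, e = 5 mm
θ=230°: crank pin P = (r cos θ, r sin θ) = (-16.069690, -19.151111)
θ=230°: h = r sin θ − e = -19.151111 − 5 = -24.151111
θ=230°: x = r cos θ + √(L² − h²) = -16.069690 + 255.862705 = 239.793015
θ=271°: crank pin P = (r cos θ, r sin θ) = (0.436310, -24.996192)
θ=271°: h = r sin θ − e = -24.996192 − 5 = -29.996192
θ=271°: x = r cos θ + √(L² − h²) = 0.436310 + 255.243469 = 255.679779

θ=230°: 239.7930
θ=271°: 255.6798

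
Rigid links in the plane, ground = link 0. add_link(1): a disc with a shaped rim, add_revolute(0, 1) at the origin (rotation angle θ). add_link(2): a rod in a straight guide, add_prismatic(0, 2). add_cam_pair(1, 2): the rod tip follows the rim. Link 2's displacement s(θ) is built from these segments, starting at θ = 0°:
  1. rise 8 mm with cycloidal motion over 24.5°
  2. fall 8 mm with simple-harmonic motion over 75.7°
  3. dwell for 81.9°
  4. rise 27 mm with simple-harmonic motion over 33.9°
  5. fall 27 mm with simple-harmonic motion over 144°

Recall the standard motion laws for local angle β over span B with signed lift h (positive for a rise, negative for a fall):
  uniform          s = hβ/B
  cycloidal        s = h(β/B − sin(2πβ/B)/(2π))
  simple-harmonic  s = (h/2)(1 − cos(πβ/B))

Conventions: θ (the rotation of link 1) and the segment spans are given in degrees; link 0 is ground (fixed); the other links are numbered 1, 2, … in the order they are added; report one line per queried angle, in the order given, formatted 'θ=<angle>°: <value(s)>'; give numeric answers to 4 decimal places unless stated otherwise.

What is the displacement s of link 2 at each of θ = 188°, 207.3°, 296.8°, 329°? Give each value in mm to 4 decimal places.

segment 1 (0° to 24.5°, cycloidal, h = 8) is passed completely: s = 0.0000 + (8) = 8.0000
segment 2 (24.5° to 100.2°, simple-harmonic, h = -8) is passed completely: s = 8.0000 + (-8) = 0.0000
segment 3 (100.2° to 182.1°, dwell): s unchanged at 0.0000
θ = 188° falls in segment 4 (182.1° to 216°, simple-harmonic, h = 27): β = 188 − 182.1 = 5.9°, B = 33.9°; Δs = 27/2·(1 − cos(π·0.1740)) = 1.9682; s = 0.0000 + 1.9682 = 1.9682
θ = 207.3° falls in segment 4 (182.1° to 216°, simple-harmonic, h = 27): β = 207.3 − 182.1 = 25.2°, B = 33.9°; Δs = 27/2·(1 − cos(π·0.7434)) = 22.8448; s = 0.0000 + 22.8448 = 22.8448
segment 4 (182.1° to 216°, simple-harmonic, h = 27) is passed completely: s = 0.0000 + (27) = 27.0000
θ = 296.8° falls in segment 5 (216° to 360°, simple-harmonic, h = -27): β = 296.8 − 216 = 80.8°, B = 144°; Δs = -27/2·(1 − cos(π·0.5611)) = -16.0759; s = 27.0000 − 16.0759 = 10.9241
θ = 329° falls in segment 5 (216° to 360°, simple-harmonic, h = -27): β = 329 − 216 = 113°, B = 144°; Δs = -27/2·(1 − cos(π·0.7847)) = -24.0284; s = 27.0000 − 24.0284 = 2.9716

θ=188°: 1.9682
θ=207.3°: 22.8448
θ=296.8°: 10.9241
θ=329°: 2.9716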